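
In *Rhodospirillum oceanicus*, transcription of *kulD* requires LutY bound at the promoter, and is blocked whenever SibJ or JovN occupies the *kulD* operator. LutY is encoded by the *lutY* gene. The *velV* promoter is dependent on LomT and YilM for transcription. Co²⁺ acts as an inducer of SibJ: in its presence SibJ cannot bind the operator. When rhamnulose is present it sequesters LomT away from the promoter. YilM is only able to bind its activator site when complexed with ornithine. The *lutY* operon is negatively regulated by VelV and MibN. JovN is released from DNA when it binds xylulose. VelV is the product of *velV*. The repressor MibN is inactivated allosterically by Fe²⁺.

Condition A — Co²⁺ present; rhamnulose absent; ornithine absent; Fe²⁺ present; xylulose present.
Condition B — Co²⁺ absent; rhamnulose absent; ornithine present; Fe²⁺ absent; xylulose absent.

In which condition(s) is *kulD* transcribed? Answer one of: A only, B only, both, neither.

A only

Condition A:
Co²⁺ is present, so SibJ is inactive.
Rhamnulose is absent, so LomT is active.
Ornithine is absent, so YilM is inactive.
Required activator YilM is absent, so *velV* is not transcribed.
So VelV is not produced.
Fe²⁺ is present, so MibN is inactive.
With no repressor bound, *lutY* is transcribed.
So LutY is produced and active.
Xylulose is present, so JovN is inactive.
No repressor is bound and LutY is active, so *kulD* is transcribed.
→ *kulD* is ON in A.
Condition B:
Co²⁺ is absent, so SibJ is active.
Rhamnulose is absent, so LomT is active.
Ornithine is present, so YilM is active.
No repressor is bound and LomT and YilM are active, so *velV* is transcribed.
So VelV is produced and active.
Fe²⁺ is absent, so MibN is active.
With repressor VelV bound, *lutY* is not transcribed.
So LutY is not produced.
Xylulose is absent, so JovN is active.
With repressor SibJ bound, *kulD* is not transcribed.
→ *kulD* is OFF in B.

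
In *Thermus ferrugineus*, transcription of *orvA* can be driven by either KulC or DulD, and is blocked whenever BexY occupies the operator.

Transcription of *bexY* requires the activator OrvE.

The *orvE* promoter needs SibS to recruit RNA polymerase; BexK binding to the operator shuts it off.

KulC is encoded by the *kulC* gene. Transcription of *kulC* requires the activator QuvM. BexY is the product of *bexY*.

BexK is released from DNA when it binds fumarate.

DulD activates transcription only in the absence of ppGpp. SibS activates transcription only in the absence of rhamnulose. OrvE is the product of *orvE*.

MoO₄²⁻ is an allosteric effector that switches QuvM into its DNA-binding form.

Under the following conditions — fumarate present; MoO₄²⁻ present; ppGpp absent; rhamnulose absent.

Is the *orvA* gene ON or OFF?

MoO₄²⁻ is present, so QuvM is active.
No repressor is bound and QuvM is active, so *kulC* is transcribed.
So KulC is produced and active.
Fumarate is present, so BexK is inactive.
Rhamnulose is absent, so SibS is active.
No repressor is bound and SibS is active, so *orvE* is transcribed.
So OrvE is produced and active.
No repressor is bound and OrvE is active, so *bexY* is transcribed.
So BexY is produced and active.
ppGpp is absent, so DulD is active.
With repressor BexY bound, *orvA* is not transcribed.

OFF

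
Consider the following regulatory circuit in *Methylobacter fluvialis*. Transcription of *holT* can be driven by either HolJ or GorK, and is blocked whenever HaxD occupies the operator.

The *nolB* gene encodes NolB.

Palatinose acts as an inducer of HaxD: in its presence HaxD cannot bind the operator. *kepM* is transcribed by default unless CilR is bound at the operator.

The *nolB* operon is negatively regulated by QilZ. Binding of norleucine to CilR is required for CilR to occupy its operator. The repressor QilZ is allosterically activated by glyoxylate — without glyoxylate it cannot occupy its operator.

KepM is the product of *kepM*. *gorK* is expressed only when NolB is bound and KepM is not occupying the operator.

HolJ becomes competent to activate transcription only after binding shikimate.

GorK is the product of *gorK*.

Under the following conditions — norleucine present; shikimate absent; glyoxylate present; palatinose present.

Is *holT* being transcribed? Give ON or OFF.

OFF

Palatinose is present, so HaxD is inactive.
Shikimate is absent, so HolJ is inactive.
Glyoxylate is present, so QilZ is active.
With repressor QilZ bound, *nolB* is not transcribed.
So NolB is not produced.
Norleucine is present, so CilR is active.
With repressor CilR bound, *kepM* is not transcribed.
So KepM is not produced.
Required activator NolB is absent, so *gorK* is not transcribed.
So GorK is not produced.
No activator is available at the *holT* promoter, so *holT* is not transcribed.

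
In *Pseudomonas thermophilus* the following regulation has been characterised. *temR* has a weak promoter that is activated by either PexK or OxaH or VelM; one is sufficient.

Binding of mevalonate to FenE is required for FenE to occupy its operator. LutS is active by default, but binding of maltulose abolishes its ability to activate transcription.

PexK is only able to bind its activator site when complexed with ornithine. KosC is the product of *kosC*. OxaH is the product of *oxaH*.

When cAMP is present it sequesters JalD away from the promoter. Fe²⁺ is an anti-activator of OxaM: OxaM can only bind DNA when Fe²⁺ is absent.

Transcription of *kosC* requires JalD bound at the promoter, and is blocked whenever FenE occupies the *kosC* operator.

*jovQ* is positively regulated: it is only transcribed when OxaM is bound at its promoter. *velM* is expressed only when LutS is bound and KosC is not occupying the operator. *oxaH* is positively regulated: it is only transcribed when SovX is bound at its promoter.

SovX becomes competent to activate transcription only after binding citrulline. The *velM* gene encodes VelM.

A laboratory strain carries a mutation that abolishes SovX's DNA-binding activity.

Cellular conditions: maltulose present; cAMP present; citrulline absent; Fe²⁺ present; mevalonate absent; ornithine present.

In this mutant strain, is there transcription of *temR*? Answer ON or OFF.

ON

Ornithine is present, so PexK is active.
SovX is non-functional in this strain, so it has no effect.
Required activator SovX is absent, so *oxaH* is not transcribed.
So OxaH is not produced.
Mevalonate is absent, so FenE is inactive.
cAMP is present, so JalD is inactive.
Required activator JalD is absent, so *kosC* is not transcribed.
So KosC is not produced.
Maltulose is present, so LutS is inactive.
Required activator LutS is absent, so *velM* is not transcribed.
So VelM is not produced.
Activator PexK is present, so *temR* is transcribed.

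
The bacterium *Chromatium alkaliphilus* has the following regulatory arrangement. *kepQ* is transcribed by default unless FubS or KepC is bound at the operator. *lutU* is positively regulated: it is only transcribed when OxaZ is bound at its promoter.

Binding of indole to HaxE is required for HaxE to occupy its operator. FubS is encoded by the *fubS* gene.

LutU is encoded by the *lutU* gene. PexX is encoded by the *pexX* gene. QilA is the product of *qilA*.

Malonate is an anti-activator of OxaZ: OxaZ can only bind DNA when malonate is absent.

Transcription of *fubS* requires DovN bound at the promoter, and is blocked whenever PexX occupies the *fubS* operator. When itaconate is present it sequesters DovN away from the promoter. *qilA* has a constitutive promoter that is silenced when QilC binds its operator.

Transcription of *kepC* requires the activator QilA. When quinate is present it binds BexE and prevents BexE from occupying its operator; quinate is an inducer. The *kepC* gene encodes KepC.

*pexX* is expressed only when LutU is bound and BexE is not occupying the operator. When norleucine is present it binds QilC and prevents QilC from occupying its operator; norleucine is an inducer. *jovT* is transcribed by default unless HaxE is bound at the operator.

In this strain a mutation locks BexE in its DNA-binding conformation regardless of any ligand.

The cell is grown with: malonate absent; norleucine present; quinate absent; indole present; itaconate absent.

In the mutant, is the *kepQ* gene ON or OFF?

Malonate is absent, so OxaZ is active.
No repressor is bound and OxaZ is active, so *lutU* is transcribed.
So LutU is produced and active.
BexE is constitutively active in this strain.
With repressor BexE bound, *pexX* is not transcribed.
So PexX is not produced.
Itaconate is absent, so DovN is active.
No repressor is bound and DovN is active, so *fubS* is transcribed.
So FubS is produced and active.
Norleucine is present, so QilC is inactive.
With no repressor bound, *qilA* is transcribed.
So QilA is produced and active.
No repressor is bound and QilA is active, so *kepC* is transcribed.
So KepC is produced and active.
With repressor FubS bound, *kepQ* is not transcribed.

OFF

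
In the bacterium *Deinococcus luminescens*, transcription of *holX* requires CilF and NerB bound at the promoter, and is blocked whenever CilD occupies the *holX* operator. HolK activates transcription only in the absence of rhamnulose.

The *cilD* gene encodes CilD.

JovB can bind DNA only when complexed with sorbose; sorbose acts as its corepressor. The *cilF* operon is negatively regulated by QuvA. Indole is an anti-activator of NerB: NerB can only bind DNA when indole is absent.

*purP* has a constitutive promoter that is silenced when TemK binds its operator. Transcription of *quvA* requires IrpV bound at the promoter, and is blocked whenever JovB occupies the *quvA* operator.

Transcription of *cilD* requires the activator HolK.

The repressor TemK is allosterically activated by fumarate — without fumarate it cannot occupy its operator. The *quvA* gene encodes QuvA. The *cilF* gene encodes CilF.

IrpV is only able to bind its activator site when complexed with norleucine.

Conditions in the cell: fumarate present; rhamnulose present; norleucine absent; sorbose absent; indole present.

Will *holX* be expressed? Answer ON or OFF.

OFF

Rhamnulose is present, so HolK is inactive.
Required activator HolK is absent, so *cilD* is not transcribed.
So CilD is not produced.
Norleucine is absent, so IrpV is inactive.
Sorbose is absent, so JovB is inactive.
Required activator IrpV is absent, so *quvA* is not transcribed.
So QuvA is not produced.
With no repressor bound, *cilF* is transcribed.
So CilF is produced and active.
Indole is present, so NerB is inactive.
Required activator NerB is absent, so *holX* is not transcribed.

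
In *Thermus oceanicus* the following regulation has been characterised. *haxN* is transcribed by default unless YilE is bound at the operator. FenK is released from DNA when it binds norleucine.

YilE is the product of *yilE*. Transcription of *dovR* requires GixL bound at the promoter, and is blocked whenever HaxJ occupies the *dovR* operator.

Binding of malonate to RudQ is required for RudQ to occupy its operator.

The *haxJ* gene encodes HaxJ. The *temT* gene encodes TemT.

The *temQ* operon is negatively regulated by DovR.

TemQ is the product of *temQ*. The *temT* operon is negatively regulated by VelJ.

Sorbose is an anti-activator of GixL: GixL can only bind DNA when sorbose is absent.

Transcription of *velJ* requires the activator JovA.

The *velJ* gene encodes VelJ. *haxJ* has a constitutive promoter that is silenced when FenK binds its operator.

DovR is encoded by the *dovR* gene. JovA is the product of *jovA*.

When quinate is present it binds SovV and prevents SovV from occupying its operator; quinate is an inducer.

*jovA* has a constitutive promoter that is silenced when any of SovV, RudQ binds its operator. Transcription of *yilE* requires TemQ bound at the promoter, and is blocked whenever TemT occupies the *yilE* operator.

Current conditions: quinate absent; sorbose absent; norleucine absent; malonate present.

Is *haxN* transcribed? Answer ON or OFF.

ON

Norleucine is absent, so FenK is active.
With repressor FenK bound, *haxJ* is not transcribed.
So HaxJ is not produced.
Sorbose is absent, so GixL is active.
No repressor is bound and GixL is active, so *dovR* is transcribed.
So DovR is produced and active.
With repressor DovR bound, *temQ* is not transcribed.
So TemQ is not produced.
Quinate is absent, so SovV is active.
Malonate is present, so RudQ is active.
With repressor SovV bound, *jovA* is not transcribed.
So JovA is not produced.
Required activator JovA is absent, so *velJ* is not transcribed.
So VelJ is not produced.
With no repressor bound, *temT* is transcribed.
So TemT is produced and active.
With repressor TemT bound, *yilE* is not transcribed.
So YilE is not produced.
With no repressor bound, *haxN* is transcribed.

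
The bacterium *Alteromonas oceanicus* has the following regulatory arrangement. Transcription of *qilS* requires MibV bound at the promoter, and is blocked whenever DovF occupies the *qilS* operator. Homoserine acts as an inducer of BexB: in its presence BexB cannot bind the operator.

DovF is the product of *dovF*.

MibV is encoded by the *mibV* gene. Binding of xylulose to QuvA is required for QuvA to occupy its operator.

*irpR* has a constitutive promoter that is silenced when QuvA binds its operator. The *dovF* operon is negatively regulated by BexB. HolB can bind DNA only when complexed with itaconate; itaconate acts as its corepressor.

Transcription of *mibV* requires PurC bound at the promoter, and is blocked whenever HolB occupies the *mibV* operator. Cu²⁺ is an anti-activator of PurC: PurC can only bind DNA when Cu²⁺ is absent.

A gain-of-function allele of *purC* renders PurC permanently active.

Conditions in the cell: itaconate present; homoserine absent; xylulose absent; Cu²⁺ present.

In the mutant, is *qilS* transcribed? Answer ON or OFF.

Homoserine is absent, so BexB is active.
With repressor BexB bound, *dovF* is not transcribed.
So DovF is not produced.
Itaconate is present, so HolB is active.
PurC is constitutively active in this strain.
With repressor HolB bound, *mibV* is not transcribed.
So MibV is not produced.
Required activator MibV is absent, so *qilS* is not transcribed.

OFF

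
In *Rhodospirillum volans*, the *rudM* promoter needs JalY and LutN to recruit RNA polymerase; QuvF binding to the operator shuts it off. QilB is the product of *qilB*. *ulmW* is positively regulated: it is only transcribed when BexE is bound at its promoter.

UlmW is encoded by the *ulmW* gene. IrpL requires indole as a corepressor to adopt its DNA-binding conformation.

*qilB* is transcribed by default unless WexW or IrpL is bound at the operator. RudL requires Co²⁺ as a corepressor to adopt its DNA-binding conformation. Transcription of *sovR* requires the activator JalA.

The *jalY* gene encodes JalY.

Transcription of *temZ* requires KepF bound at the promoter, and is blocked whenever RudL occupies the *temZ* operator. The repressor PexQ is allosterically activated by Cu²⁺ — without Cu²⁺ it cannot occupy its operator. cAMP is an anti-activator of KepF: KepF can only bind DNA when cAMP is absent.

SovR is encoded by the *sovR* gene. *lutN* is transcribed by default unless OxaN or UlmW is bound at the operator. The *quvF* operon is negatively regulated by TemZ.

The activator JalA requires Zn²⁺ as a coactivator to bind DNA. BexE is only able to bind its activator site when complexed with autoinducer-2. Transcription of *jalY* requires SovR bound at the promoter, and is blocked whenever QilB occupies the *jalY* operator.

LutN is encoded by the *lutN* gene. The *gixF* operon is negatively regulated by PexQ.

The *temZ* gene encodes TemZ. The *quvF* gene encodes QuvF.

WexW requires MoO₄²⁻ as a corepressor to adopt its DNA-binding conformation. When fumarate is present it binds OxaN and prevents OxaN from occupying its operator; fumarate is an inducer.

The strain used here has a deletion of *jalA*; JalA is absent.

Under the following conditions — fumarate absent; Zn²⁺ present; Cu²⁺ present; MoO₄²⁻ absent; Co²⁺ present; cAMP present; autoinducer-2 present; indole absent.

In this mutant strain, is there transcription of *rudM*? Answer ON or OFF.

OFF

Co²⁺ is present, so RudL is active.
cAMP is present, so KepF is inactive.
With repressor RudL bound, *temZ* is not transcribed.
So TemZ is not produced.
With no repressor bound, *quvF* is transcribed.
So QuvF is produced and active.
JalA is non-functional in this strain, so it has no effect.
Required activator JalA is absent, so *sovR* is not transcribed.
So SovR is not produced.
MoO₄²⁻ is absent, so WexW is inactive.
Indole is absent, so IrpL is inactive.
With no repressor bound, *qilB* is transcribed.
So QilB is produced and active.
With repressor QilB bound, *jalY* is not transcribed.
So JalY is not produced.
Fumarate is absent, so OxaN is active.
Autoinducer-2 is present, so BexE is active.
No repressor is bound and BexE is active, so *ulmW* is transcribed.
So UlmW is produced and active.
With repressor OxaN bound, *lutN* is not transcribed.
So LutN is not produced.
With repressor QuvF bound, *rudM* is not transcribed.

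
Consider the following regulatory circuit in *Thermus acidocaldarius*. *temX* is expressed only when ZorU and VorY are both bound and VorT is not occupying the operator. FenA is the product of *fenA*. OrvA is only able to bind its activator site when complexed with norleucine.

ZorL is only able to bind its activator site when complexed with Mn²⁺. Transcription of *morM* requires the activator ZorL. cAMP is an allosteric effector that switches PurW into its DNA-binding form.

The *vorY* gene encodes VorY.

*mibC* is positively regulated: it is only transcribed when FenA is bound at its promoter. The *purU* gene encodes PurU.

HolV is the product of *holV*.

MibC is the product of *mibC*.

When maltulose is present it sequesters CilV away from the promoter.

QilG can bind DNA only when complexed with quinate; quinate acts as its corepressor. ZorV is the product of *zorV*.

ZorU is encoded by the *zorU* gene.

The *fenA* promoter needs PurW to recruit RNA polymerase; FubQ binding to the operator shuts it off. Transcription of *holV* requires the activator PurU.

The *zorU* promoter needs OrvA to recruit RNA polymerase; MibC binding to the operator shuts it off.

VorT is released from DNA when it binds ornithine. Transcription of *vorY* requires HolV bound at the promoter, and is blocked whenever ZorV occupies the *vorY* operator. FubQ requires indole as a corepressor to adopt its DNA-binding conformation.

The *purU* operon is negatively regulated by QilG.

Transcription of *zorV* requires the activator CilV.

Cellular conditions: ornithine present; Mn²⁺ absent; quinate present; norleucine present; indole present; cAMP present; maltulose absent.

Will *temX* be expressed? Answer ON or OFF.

OFF

Ornithine is present, so VorT is inactive.
cAMP is present, so PurW is active.
Indole is present, so FubQ is active.
With repressor FubQ bound, *fenA* is not transcribed.
So FenA is not produced.
Required activator FenA is absent, so *mibC* is not transcribed.
So MibC is not produced.
Norleucine is present, so OrvA is active.
No repressor is bound and OrvA is active, so *zorU* is transcribed.
So ZorU is produced and active.
Maltulose is absent, so CilV is active.
No repressor is bound and CilV is active, so *zorV* is transcribed.
So ZorV is produced and active.
Quinate is present, so QilG is active.
With repressor QilG bound, *purU* is not transcribed.
So PurU is not produced.
Required activator PurU is absent, so *holV* is not transcribed.
So HolV is not produced.
With repressor ZorV bound, *vorY* is not transcribed.
So VorY is not produced.
Required activator VorY is absent, so *temX* is not transcribed.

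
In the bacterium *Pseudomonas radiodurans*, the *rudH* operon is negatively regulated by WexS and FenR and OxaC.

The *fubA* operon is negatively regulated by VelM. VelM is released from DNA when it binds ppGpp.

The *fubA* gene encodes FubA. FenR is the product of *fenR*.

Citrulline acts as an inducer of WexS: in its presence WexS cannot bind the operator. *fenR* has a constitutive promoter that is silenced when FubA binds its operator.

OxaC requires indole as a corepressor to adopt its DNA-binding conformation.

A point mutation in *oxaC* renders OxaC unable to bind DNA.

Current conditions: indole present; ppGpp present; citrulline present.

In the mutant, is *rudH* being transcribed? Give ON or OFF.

ON

Citrulline is present, so WexS is inactive.
ppGpp is present, so VelM is inactive.
With no repressor bound, *fubA* is transcribed.
So FubA is produced and active.
With repressor FubA bound, *fenR* is not transcribed.
So FenR is not produced.
OxaC is non-functional in this strain, so it has no effect.
With no repressor bound, *rudH* is transcribed.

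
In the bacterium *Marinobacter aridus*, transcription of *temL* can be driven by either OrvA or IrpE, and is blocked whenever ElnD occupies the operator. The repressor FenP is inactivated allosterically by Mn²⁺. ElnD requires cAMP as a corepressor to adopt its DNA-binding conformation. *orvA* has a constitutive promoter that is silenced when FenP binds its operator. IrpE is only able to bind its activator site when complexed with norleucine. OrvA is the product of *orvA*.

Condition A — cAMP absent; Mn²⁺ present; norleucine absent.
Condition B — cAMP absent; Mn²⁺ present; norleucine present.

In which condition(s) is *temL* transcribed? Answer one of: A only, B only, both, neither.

Condition A:
cAMP is absent, so ElnD is inactive.
Mn²⁺ is present, so FenP is inactive.
With no repressor bound, *orvA* is transcribed.
So OrvA is produced and active.
Norleucine is absent, so IrpE is inactive.
Activator OrvA is present, so *temL* is transcribed.
→ *temL* is ON in A.
Condition B:
cAMP is absent, so ElnD is inactive.
Mn²⁺ is present, so FenP is inactive.
With no repressor bound, *orvA* is transcribed.
So OrvA is produced and active.
Norleucine is present, so IrpE is active.
Activator OrvA is present, so *temL* is transcribed.
→ *temL* is ON in B.

both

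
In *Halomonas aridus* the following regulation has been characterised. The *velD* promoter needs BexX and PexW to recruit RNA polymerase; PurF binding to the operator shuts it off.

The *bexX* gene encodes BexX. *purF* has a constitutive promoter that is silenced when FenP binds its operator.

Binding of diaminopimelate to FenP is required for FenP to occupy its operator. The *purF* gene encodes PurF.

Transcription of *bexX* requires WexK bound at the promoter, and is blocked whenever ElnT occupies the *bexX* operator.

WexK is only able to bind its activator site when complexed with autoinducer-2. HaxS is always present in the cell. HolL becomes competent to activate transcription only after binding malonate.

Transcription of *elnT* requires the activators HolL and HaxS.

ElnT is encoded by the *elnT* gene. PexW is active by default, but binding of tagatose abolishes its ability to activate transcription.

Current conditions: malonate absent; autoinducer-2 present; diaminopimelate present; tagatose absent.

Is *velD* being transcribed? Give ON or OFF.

ON

Malonate is absent, so HolL is inactive.
HaxS is produced constitutively and is active.
Required activator HolL is absent, so *elnT* is not transcribed.
So ElnT is not produced.
Autoinducer-2 is present, so WexK is active.
No repressor is bound and WexK is active, so *bexX* is transcribed.
So BexX is produced and active.
Tagatose is absent, so PexW is active.
Diaminopimelate is present, so FenP is active.
With repressor FenP bound, *purF* is not transcribed.
So PurF is not produced.
No repressor is bound and BexX and PexW are active, so *velD* is transcribed.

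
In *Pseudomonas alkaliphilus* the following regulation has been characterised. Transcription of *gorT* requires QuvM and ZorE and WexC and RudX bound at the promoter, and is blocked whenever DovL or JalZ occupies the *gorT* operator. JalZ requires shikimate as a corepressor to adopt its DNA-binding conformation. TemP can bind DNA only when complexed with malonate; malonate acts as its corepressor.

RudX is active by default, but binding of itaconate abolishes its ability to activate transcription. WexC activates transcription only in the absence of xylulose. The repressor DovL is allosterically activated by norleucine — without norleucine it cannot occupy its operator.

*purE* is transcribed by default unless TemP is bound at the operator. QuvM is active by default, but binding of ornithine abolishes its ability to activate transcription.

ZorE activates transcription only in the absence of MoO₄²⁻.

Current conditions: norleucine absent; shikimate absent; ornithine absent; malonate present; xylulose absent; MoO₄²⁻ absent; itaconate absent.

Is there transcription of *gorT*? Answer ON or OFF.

ON

Ornithine is absent, so QuvM is active.
Norleucine is absent, so DovL is inactive.
Shikimate is absent, so JalZ is inactive.
MoO₄²⁻ is absent, so ZorE is active.
Xylulose is absent, so WexC is active.
Itaconate is absent, so RudX is active.
No repressor is bound and QuvM and ZorE and WexC and RudX are active, so *gorT* is transcribed.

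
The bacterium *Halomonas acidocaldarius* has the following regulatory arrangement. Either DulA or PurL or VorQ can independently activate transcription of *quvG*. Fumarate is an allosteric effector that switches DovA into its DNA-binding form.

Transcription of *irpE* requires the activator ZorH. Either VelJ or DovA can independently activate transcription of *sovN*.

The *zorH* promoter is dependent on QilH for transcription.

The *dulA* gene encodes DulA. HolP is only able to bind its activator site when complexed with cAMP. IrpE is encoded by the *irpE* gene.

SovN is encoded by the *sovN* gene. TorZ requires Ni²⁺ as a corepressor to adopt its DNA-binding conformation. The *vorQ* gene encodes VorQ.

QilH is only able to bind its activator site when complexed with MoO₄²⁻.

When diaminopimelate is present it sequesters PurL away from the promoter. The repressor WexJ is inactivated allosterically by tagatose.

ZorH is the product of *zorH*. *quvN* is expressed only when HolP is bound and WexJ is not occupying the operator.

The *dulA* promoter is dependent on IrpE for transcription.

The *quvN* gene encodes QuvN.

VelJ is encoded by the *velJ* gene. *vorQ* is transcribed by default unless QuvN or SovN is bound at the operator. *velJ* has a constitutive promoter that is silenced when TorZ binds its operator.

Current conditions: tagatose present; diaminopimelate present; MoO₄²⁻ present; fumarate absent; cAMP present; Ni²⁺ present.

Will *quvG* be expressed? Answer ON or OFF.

MoO₄²⁻ is present, so QilH is active.
No repressor is bound and QilH is active, so *zorH* is transcribed.
So ZorH is produced and active.
No repressor is bound and ZorH is active, so *irpE* is transcribed.
So IrpE is produced and active.
No repressor is bound and IrpE is active, so *dulA* is transcribed.
So DulA is produced and active.
Diaminopimelate is present, so PurL is inactive.
cAMP is present, so HolP is active.
Tagatose is present, so WexJ is inactive.
No repressor is bound and HolP is active, so *quvN* is transcribed.
So QuvN is produced and active.
Ni²⁺ is present, so TorZ is active.
With repressor TorZ bound, *velJ* is not transcribed.
So VelJ is not produced.
Fumarate is absent, so DovA is inactive.
No activator is available at the *sovN* promoter, so *sovN* is not transcribed.
So SovN is not produced.
With repressor QuvN bound, *vorQ* is not transcribed.
So VorQ is not produced.
Activator DulA is present, so *quvG* is transcribed.

ON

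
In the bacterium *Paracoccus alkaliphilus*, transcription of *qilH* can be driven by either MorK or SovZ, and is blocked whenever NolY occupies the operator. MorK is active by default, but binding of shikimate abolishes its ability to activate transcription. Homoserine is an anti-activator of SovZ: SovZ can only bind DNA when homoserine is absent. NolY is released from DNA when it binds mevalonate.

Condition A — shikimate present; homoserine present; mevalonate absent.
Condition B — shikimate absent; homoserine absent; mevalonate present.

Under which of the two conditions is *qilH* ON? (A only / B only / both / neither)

B only

Condition A:
Shikimate is present, so MorK is inactive.
Homoserine is present, so SovZ is inactive.
Mevalonate is absent, so NolY is active.
With repressor NolY bound, *qilH* is not transcribed.
→ *qilH* is OFF in A.
Condition B:
Shikimate is absent, so MorK is active.
Homoserine is absent, so SovZ is active.
Mevalonate is present, so NolY is inactive.
Activator MorK is present, so *qilH* is transcribed.
→ *qilH* is ON in B.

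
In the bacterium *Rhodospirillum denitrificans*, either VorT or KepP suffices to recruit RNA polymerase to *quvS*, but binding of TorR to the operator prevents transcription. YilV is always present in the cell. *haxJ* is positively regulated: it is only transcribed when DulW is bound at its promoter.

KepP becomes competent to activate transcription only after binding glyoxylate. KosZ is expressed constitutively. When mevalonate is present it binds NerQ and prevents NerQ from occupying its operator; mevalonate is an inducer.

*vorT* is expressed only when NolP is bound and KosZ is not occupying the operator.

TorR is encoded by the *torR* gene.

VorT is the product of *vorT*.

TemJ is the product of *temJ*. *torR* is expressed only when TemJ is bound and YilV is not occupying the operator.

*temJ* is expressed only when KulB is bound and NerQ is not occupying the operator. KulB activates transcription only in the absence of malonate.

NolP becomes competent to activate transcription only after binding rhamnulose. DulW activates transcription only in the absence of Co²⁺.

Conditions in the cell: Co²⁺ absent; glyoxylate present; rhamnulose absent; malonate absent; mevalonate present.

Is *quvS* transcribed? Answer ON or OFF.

ON

Mevalonate is present, so NerQ is inactive.
Malonate is absent, so KulB is active.
No repressor is bound and KulB is active, so *temJ* is transcribed.
So TemJ is produced and active.
YilV is produced constitutively and is active.
With repressor YilV bound, *torR* is not transcribed.
So TorR is not produced.
Rhamnulose is absent, so NolP is inactive.
KosZ is produced constitutively and is active.
With repressor KosZ bound, *vorT* is not transcribed.
So VorT is not produced.
Glyoxylate is present, so KepP is active.
Activator KepP is present, so *quvS* is transcribed.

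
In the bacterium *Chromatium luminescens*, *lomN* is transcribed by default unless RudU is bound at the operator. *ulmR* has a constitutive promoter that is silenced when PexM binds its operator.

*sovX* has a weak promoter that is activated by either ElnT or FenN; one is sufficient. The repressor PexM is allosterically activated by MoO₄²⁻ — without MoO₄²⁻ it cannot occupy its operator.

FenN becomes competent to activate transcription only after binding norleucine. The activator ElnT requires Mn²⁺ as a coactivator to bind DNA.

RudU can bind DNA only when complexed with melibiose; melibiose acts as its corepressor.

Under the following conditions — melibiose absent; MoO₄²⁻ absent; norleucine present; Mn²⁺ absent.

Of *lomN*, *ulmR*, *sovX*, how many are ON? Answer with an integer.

Melibiose is absent, so RudU is inactive.
With no repressor bound, *lomN* is transcribed.
→ *lomN* is ON.
MoO₄²⁻ is absent, so PexM is inactive.
With no repressor bound, *ulmR* is transcribed.
→ *ulmR* is ON.
Mn²⁺ is absent, so ElnT is inactive.
Norleucine is present, so FenN is active.
Activator FenN is present, so *sovX* is transcribed.
→ *sovX* is ON.
3 of the 3 genes are transcribed.

3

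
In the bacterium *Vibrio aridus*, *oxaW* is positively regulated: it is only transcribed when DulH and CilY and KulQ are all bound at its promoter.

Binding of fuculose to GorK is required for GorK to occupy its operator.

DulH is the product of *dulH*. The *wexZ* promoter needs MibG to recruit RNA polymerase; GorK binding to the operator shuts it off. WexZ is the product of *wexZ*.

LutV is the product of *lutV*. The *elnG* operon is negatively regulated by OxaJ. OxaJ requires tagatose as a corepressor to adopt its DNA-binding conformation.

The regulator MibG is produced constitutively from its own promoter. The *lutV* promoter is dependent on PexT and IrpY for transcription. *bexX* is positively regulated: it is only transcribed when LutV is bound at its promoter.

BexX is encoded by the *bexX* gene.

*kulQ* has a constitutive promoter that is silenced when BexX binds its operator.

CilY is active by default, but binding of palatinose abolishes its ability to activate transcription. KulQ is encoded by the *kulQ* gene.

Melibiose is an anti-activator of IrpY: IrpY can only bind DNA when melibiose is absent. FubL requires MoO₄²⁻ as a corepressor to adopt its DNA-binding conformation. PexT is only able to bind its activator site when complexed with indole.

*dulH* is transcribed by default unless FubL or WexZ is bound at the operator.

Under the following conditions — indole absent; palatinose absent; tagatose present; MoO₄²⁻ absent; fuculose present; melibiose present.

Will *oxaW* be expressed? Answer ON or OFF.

ON

MoO₄²⁻ is absent, so FubL is inactive.
MibG is produced constitutively and is active.
Fuculose is present, so GorK is active.
With repressor GorK bound, *wexZ* is not transcribed.
So WexZ is not produced.
With no repressor bound, *dulH* is transcribed.
So DulH is produced and active.
Palatinose is absent, so CilY is active.
Indole is absent, so PexT is inactive.
Melibiose is present, so IrpY is inactive.
Required activator PexT is absent, so *lutV* is not transcribed.
So LutV is not produced.
Required activator LutV is absent, so *bexX* is not transcribed.
So BexX is not produced.
With no repressor bound, *kulQ* is transcribed.
So KulQ is produced and active.
No repressor is bound and DulH and CilY and KulQ are active, so *oxaW* is transcribed.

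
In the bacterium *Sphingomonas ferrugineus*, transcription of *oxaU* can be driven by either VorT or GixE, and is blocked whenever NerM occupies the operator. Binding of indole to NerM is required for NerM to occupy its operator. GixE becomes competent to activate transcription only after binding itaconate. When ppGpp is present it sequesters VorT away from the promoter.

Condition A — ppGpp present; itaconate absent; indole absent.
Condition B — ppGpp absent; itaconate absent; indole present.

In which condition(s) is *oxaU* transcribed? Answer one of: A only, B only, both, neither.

neither

Condition A:
ppGpp is present, so VorT is inactive.
Itaconate is absent, so GixE is inactive.
Indole is absent, so NerM is inactive.
No activator is available at the *oxaU* promoter, so *oxaU* is not transcribed.
→ *oxaU* is OFF in A.
Condition B:
ppGpp is absent, so VorT is active.
Itaconate is absent, so GixE is inactive.
Indole is present, so NerM is active.
With repressor NerM bound, *oxaU* is not transcribed.
→ *oxaU* is OFF in B.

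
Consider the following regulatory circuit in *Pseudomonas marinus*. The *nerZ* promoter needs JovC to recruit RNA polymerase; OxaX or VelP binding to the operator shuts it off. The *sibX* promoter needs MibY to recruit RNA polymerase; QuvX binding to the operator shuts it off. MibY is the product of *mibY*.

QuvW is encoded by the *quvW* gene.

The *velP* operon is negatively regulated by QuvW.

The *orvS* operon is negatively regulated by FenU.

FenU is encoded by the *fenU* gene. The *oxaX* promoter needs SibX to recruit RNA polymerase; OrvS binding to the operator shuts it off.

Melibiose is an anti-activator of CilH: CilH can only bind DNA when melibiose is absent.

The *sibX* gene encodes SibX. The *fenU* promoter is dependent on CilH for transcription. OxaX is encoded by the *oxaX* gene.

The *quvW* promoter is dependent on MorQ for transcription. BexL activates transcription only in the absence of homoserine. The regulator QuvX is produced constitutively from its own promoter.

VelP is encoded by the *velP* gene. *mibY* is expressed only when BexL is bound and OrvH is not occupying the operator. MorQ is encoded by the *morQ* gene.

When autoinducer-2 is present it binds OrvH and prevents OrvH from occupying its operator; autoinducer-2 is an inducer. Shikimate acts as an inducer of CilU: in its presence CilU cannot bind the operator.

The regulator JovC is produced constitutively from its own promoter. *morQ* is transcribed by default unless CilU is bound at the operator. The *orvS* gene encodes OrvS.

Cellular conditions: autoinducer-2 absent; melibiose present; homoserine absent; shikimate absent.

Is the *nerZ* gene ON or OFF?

Melibiose is present, so CilH is inactive.
Required activator CilH is absent, so *fenU* is not transcribed.
So FenU is not produced.
With no repressor bound, *orvS* is transcribed.
So OrvS is produced and active.
QuvX is produced constitutively and is active.
Autoinducer-2 is absent, so OrvH is active.
Homoserine is absent, so BexL is active.
With repressor OrvH bound, *mibY* is not transcribed.
So MibY is not produced.
With repressor QuvX bound, *sibX* is not transcribed.
So SibX is not produced.
With repressor OrvS bound, *oxaX* is not transcribed.
So OxaX is not produced.
Shikimate is absent, so CilU is active.
With repressor CilU bound, *morQ* is not transcribed.
So MorQ is not produced.
Required activator MorQ is absent, so *quvW* is not transcribed.
So QuvW is not produced.
With no repressor bound, *velP* is transcribed.
So VelP is produced and active.
JovC is produced constitutively and is active.
With repressor VelP bound, *nerZ* is not transcribed.

OFF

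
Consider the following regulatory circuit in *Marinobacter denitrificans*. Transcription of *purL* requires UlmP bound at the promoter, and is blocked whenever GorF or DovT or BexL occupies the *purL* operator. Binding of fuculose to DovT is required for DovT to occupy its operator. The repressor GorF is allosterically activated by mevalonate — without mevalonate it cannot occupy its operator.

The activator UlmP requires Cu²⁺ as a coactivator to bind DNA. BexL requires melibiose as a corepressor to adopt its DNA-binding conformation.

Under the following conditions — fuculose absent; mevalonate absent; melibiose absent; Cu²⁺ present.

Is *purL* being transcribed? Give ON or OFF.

Mevalonate is absent, so GorF is inactive.
Fuculose is absent, so DovT is inactive.
Melibiose is absent, so BexL is inactive.
Cu²⁺ is present, so UlmP is active.
No repressor is bound and UlmP is active, so *purL* is transcribed.

ON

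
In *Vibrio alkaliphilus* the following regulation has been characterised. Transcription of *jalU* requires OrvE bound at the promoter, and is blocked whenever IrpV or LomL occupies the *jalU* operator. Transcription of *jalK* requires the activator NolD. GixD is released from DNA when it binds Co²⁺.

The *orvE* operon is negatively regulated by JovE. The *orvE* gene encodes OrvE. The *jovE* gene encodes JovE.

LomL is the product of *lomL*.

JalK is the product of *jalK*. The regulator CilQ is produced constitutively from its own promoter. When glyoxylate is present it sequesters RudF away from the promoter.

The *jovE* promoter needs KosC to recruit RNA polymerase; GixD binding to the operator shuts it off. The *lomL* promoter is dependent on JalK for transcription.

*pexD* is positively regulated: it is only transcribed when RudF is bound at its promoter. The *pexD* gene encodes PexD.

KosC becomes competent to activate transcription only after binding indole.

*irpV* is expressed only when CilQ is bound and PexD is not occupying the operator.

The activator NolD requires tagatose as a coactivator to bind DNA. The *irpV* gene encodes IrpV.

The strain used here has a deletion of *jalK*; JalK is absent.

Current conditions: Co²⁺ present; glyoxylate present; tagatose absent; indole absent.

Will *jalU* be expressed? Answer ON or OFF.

CilQ is produced constitutively and is active.
Glyoxylate is present, so RudF is inactive.
Required activator RudF is absent, so *pexD* is not transcribed.
So PexD is not produced.
No repressor is bound and CilQ is active, so *irpV* is transcribed.
So IrpV is produced and active.
Co²⁺ is present, so GixD is inactive.
Indole is absent, so KosC is inactive.
Required activator KosC is absent, so *jovE* is not transcribed.
So JovE is not produced.
With no repressor bound, *orvE* is transcribed.
So OrvE is produced and active.
JalK is non-functional in this strain, so it has no effect.
Required activator JalK is absent, so *lomL* is not transcribed.
So LomL is not produced.
With repressor IrpV bound, *jalU* is not transcribed.

OFF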